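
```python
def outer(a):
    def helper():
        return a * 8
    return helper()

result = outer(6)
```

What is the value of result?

Step 1: outer(6) binds parameter a = 6.
Step 2: helper() accesses a = 6 from enclosing scope.
Step 3: result = 6 * 8 = 48

The answer is 48.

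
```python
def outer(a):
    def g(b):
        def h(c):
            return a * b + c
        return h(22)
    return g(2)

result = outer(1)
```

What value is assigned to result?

Step 1: a = 1, b = 2, c = 22.
Step 2: h() computes a * b + c = 1 * 2 + 22 = 24.
Step 3: result = 24

The answer is 24.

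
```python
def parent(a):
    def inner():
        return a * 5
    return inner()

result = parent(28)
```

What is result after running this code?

Step 1: parent(28) binds parameter a = 28.
Step 2: inner() accesses a = 28 from enclosing scope.
Step 3: result = 28 * 5 = 140

The answer is 140.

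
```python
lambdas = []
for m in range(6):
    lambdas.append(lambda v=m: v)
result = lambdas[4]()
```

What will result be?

Step 1: Default argument v=m captures m's value at each iteration.
Step 2: lambdas[4] captured v = 4 when m was 4.
Step 3: result = 4

The answer is 4.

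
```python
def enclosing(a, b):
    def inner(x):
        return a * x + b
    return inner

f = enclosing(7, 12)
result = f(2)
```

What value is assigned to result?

Step 1: enclosing(7, 12) captures a = 7, b = 12.
Step 2: f(2) computes 7 * 2 + 12 = 26.
Step 3: result = 26

The answer is 26.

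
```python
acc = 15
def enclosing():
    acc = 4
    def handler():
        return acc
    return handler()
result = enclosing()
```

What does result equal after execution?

Step 1: acc = 15 globally, but enclosing() defines acc = 4 locally.
Step 2: handler() looks up acc. Not in local scope, so checks enclosing scope (enclosing) and finds acc = 4.
Step 3: result = 4

The answer is 4.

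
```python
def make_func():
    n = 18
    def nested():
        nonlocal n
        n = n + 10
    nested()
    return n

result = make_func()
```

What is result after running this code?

Step 1: make_func() sets n = 18.
Step 2: nested() uses nonlocal to modify n in make_func's scope: n = 18 + 10 = 28.
Step 3: make_func() returns the modified n = 28

The answer is 28.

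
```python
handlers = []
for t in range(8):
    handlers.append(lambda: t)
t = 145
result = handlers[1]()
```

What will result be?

Step 1: Lambdas capture the variable t by reference, not by value.
Step 2: After the loop, t is reassigned to 145.
Step 3: handlers[1]() looks up the current t = 145. result = 145

The answer is 145.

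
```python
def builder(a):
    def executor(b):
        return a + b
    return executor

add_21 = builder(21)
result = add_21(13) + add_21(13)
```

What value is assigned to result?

Step 1: add_21 captures a = 21.
Step 2: add_21(13) = 21 + 13 = 34, called twice.
Step 3: result = 34 + 34 = 68

The answer is 68.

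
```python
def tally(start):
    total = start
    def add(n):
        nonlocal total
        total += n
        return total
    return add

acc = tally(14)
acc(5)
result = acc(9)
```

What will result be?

Step 1: tally(14) creates closure with total = 14.
Step 2: First acc(5): total = 14 + 5 = 19.
Step 3: Second acc(9): total = 19 + 9 = 28. result = 28

The answer is 28.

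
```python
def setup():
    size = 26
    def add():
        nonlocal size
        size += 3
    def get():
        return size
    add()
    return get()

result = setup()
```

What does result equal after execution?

Step 1: size = 26. add() modifies it via nonlocal, get() reads it.
Step 2: add() makes size = 26 + 3 = 29.
Step 3: get() returns 29. result = 29

The answer is 29.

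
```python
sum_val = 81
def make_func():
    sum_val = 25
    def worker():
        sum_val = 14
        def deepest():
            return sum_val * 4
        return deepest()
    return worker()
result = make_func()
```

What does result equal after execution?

Step 1: deepest() looks up sum_val through LEGB: not local, finds sum_val = 14 in enclosing worker().
Step 2: Returns 14 * 4 = 56.
Step 3: result = 56

The answer is 56.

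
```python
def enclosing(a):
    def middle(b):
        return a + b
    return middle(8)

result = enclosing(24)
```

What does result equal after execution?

Step 1: enclosing(24) passes a = 24.
Step 2: middle(8) has b = 8, reads a = 24 from enclosing.
Step 3: result = 24 + 8 = 32

The answer is 32.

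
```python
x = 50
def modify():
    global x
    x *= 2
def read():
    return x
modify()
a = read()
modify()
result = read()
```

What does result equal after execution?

Step 1: x = 50.
Step 2: First modify(): x = 50 * 2 = 100.
Step 3: Second modify(): x = 100 * 2 = 200.
Step 4: read() returns 200

The answer is 200.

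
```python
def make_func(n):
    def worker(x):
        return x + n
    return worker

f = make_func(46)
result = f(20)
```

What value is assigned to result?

Step 1: make_func(46) creates a closure that captures n = 46.
Step 2: f(20) calls the closure with x = 20, returning 20 + 46 = 66.
Step 3: result = 66

The answer is 66.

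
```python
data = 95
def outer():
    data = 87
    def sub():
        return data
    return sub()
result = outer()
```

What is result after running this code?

Step 1: data = 95 globally, but outer() defines data = 87 locally.
Step 2: sub() looks up data. Not in local scope, so checks enclosing scope (outer) and finds data = 87.
Step 3: result = 87

The answer is 87.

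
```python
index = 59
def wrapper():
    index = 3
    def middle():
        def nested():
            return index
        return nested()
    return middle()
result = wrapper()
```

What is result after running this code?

Step 1: wrapper() defines index = 3. middle() and nested() have no local index.
Step 2: nested() checks local (none), enclosing middle() (none), enclosing wrapper() and finds index = 3.
Step 3: result = 3

The answer is 3.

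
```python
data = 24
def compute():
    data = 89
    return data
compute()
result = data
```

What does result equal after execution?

Step 1: data = 24 globally.
Step 2: compute() creates a LOCAL data = 89 (no global keyword!).
Step 3: The global data is unchanged. result = 24

The answer is 24.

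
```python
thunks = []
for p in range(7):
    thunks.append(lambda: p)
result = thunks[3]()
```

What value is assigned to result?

Step 1: The loop creates 7 lambdas, all referencing the same variable p.
Step 2: After the loop, p = 6 (final value).
Step 3: thunks[3]() looks up p at call time and finds 6. This is the late binding gotcha. result = 6

The answer is 6.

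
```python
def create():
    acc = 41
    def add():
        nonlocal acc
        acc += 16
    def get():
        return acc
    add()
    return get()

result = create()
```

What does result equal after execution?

Step 1: acc = 41. add() modifies it via nonlocal, get() reads it.
Step 2: add() makes acc = 41 + 16 = 57.
Step 3: get() returns 57. result = 57

The answer is 57.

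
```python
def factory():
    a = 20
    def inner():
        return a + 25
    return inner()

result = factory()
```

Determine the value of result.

Step 1: factory() defines a = 20.
Step 2: inner() reads a = 20 from enclosing scope, returns 20 + 25 = 45.
Step 3: result = 45

The answer is 45.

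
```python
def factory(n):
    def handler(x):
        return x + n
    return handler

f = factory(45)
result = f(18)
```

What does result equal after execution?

Step 1: factory(45) creates a closure that captures n = 45.
Step 2: f(18) calls the closure with x = 18, returning 18 + 45 = 63.
Step 3: result = 63

The answer is 63.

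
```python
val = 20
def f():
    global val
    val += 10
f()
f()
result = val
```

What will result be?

Step 1: val = 20.
Step 2: First f(): val = 20 + 10 = 30.
Step 3: Second f(): val = 30 + 10 = 40. result = 40

The answer is 40.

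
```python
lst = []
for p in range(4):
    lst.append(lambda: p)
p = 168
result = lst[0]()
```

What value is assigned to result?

Step 1: Lambdas capture the variable p by reference, not by value.
Step 2: After the loop, p is reassigned to 168.
Step 3: lst[0]() looks up the current p = 168. result = 168

The answer is 168.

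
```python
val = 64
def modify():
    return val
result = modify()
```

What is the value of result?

Step 1: val = 64 is defined in the global scope.
Step 2: modify() looks up val. No local val exists, so Python checks the global scope via LEGB rule and finds val = 64.
Step 3: result = 64

The answer is 64.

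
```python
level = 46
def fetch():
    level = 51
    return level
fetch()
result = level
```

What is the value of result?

Step 1: level = 46 globally.
Step 2: fetch() creates a LOCAL level = 51 (no global keyword!).
Step 3: The global level is unchanged. result = 46

The answer is 46.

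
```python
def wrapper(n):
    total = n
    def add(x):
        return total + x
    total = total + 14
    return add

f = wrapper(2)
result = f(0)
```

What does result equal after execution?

Step 1: wrapper(2) sets total = 2, then total = 2 + 14 = 16.
Step 2: Closures capture by reference, so add sees total = 16.
Step 3: f(0) returns 16 + 0 = 16

The answer is 16.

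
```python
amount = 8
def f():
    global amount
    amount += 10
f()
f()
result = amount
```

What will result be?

Step 1: amount = 8.
Step 2: First f(): amount = 8 + 10 = 18.
Step 3: Second f(): amount = 18 + 10 = 28. result = 28

The answer is 28.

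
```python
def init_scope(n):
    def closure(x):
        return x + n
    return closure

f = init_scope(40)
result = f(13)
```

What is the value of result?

Step 1: init_scope(40) creates a closure that captures n = 40.
Step 2: f(13) calls the closure with x = 13, returning 13 + 40 = 53.
Step 3: result = 53

The answer is 53.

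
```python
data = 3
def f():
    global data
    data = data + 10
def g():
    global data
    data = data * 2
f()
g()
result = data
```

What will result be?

Step 1: data = 3.
Step 2: f() adds 10: data = 3 + 10 = 13.
Step 3: g() doubles: data = 13 * 2 = 26.
Step 4: result = 26

The answer is 26.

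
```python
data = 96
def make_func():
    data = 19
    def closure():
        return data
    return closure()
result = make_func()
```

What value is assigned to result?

Step 1: data = 96 globally, but make_func() defines data = 19 locally.
Step 2: closure() looks up data. Not in local scope, so checks enclosing scope (make_func) and finds data = 19.
Step 3: result = 19

The answer is 19.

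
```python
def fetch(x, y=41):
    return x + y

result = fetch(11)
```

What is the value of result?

Step 1: fetch(11) uses default y = 41.
Step 2: Returns 11 + 41 = 52.
Step 3: result = 52

The answer is 52.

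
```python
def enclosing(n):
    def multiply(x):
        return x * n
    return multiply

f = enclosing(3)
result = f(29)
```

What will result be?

Step 1: enclosing(3) returns multiply closure with n = 3.
Step 2: f(29) computes 29 * 3 = 87.
Step 3: result = 87

The answer is 87.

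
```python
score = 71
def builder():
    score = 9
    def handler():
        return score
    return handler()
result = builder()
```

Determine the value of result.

Step 1: score = 71 globally, but builder() defines score = 9 locally.
Step 2: handler() looks up score. Not in local scope, so checks enclosing scope (builder) and finds score = 9.
Step 3: result = 9

The answer is 9.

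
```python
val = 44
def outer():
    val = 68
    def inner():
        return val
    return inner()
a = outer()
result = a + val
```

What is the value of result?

Step 1: outer() has local val = 68. inner() reads from enclosing.
Step 2: outer() returns 68. Global val = 44 unchanged.
Step 3: result = 68 + 44 = 112

The answer is 112.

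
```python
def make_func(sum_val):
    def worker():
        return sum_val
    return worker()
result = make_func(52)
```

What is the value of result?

Step 1: make_func(52) binds parameter sum_val = 52.
Step 2: worker() looks up sum_val in enclosing scope and finds the parameter sum_val = 52.
Step 3: result = 52

The answer is 52.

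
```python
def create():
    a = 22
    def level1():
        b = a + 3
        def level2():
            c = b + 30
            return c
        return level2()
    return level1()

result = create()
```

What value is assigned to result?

Step 1: a = 22. b = a + 3 = 25.
Step 2: c = b + 30 = 25 + 30 = 55.
Step 3: result = 55

The answer is 55.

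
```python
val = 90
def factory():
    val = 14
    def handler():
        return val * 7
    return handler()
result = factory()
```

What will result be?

Step 1: factory() shadows global val with val = 14.
Step 2: handler() finds val = 14 in enclosing scope, computes 14 * 7 = 98.
Step 3: result = 98

The answer is 98.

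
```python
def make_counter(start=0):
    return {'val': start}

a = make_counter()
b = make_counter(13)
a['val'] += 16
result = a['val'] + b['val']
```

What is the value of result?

Step 1: make_counter() returns a new dict each call (immutable default 0).
Step 2: a = {'val': 0}, b = {'val': 13}.
Step 3: a['val'] += 16 = 16. result = 16 + 13 = 29

The answer is 29.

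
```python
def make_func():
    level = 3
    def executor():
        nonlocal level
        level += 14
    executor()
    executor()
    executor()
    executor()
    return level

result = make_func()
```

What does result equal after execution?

Step 1: level starts at 3.
Step 2: executor() is called 4 times, each adding 14.
Step 3: level = 3 + 14 * 4 = 59

The answer is 59.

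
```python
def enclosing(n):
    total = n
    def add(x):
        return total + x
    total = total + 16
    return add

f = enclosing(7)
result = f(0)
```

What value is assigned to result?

Step 1: enclosing(7) sets total = 7, then total = 7 + 16 = 23.
Step 2: Closures capture by reference, so add sees total = 23.
Step 3: f(0) returns 23 + 0 = 23

The answer is 23.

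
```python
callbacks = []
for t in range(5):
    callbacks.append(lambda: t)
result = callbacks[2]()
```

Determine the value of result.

Step 1: The loop creates 5 lambdas, all referencing the same variable t.
Step 2: After the loop, t = 4 (final value).
Step 3: callbacks[2]() looks up t at call time and finds 4. This is the late binding gotcha. result = 4

The answer is 4.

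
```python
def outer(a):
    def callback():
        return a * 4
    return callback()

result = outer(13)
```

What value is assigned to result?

Step 1: outer(13) binds parameter a = 13.
Step 2: callback() accesses a = 13 from enclosing scope.
Step 3: result = 13 * 4 = 52

The answer is 52.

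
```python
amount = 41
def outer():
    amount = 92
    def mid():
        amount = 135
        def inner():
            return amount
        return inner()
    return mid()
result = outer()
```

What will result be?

Step 1: Three levels of shadowing: global 41, outer 92, mid 135.
Step 2: inner() finds amount = 135 in enclosing mid() scope.
Step 3: result = 135

The answer is 135.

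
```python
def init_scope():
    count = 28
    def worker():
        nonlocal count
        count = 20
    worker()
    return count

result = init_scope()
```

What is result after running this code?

Step 1: init_scope() sets count = 28.
Step 2: worker() uses nonlocal to reassign count = 20.
Step 3: result = 20

The answer is 20.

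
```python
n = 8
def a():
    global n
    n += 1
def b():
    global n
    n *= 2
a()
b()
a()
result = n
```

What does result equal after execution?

Step 1: n = 8.
Step 2: a(): n = 8 + 1 = 9.
Step 3: b(): n = 9 * 2 = 18.
Step 4: a(): n = 18 + 1 = 19

The answer is 19.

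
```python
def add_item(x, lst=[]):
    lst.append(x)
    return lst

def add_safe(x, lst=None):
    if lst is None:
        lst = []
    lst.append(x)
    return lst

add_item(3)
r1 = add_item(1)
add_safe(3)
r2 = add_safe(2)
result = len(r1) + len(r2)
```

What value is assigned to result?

Step 1: add_item shares mutable default: after 2 calls, lst = [3, 1], len = 2.
Step 2: add_safe creates fresh list each time: r2 = [2], len = 1.
Step 3: result = 2 + 1 = 3

The answer is 3.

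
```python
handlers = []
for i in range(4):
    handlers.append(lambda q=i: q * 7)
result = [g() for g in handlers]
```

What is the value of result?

Step 1: Default arg q=i captures i at each iteration.
Step 2: handlers[k] has q defaulting to k, returns k * 7.
Step 3: result = [0, 7, 14, 21]

The answer is [0, 7, 14, 21].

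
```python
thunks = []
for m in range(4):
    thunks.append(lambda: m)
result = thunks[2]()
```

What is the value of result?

Step 1: The loop creates 4 lambdas, all referencing the same variable m.
Step 2: After the loop, m = 3 (final value).
Step 3: thunks[2]() looks up m at call time and finds 3. This is the late binding gotcha. result = 3

The answer is 3.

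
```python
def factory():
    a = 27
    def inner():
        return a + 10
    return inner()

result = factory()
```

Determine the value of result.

Step 1: factory() defines a = 27.
Step 2: inner() reads a = 27 from enclosing scope, returns 27 + 10 = 37.
Step 3: result = 37

The answer is 37.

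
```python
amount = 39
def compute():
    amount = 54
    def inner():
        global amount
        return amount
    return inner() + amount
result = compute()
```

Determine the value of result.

Step 1: Global amount = 39. compute() shadows with local amount = 54.
Step 2: inner() uses global keyword, so inner() returns global amount = 39.
Step 3: compute() returns 39 + 54 = 93

The answer is 93.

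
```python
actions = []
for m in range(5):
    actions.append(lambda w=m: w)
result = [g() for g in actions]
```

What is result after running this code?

Step 1: Default arg w=m captures m at each iteration.
Step 2: Each lambda has its own default: 0, 1, ..., 4.
Step 3: result = [0, 1, 2, 3, 4]

The answer is [0, 1, 2, 3, 4].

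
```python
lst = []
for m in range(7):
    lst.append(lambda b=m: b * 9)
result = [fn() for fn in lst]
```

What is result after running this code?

Step 1: Default arg b=m captures m at each iteration.
Step 2: lst[k] has b defaulting to k, returns k * 9.
Step 3: result = [0, 9, 18, 27, 36, 45, 54]

The answer is [0, 9, 18, 27, 36, 45, 54].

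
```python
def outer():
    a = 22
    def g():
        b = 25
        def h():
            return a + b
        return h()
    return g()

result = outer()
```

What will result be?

Step 1: outer() defines a = 22. g() defines b = 25.
Step 2: h() accesses both from enclosing scopes: a = 22, b = 25.
Step 3: result = 22 + 25 = 47

The answer is 47.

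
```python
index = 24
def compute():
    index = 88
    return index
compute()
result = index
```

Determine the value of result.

Step 1: index = 24 globally.
Step 2: compute() creates a LOCAL index = 88 (no global keyword!).
Step 3: The global index is unchanged. result = 24

The answer is 24.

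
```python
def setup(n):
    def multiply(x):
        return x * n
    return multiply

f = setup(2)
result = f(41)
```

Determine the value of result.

Step 1: setup(2) returns multiply closure with n = 2.
Step 2: f(41) computes 41 * 2 = 82.
Step 3: result = 82

The answer is 82.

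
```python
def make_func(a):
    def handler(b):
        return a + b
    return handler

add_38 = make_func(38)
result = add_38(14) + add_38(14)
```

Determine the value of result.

Step 1: add_38 captures a = 38.
Step 2: add_38(14) = 38 + 14 = 52, called twice.
Step 3: result = 52 + 52 = 104

The answer is 104.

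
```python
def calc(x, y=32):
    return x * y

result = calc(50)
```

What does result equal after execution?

Step 1: calc(50) uses default y = 32.
Step 2: Returns 50 * 32 = 1600.
Step 3: result = 1600

The answer is 1600.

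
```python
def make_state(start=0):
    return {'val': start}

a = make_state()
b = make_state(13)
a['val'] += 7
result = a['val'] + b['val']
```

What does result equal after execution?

Step 1: make_state() returns a new dict each call (immutable default 0).
Step 2: a = {'val': 0}, b = {'val': 13}.
Step 3: a['val'] += 7 = 7. result = 7 + 13 = 20

The answer is 20.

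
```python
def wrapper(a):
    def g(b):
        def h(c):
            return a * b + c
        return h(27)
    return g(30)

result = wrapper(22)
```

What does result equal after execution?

Step 1: a = 22, b = 30, c = 27.
Step 2: h() computes a * b + c = 22 * 30 + 27 = 687.
Step 3: result = 687

The answer is 687.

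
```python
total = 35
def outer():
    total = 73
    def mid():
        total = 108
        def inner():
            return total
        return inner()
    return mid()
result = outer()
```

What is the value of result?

Step 1: Three levels of shadowing: global 35, outer 73, mid 108.
Step 2: inner() finds total = 108 in enclosing mid() scope.
Step 3: result = 108

The answer is 108.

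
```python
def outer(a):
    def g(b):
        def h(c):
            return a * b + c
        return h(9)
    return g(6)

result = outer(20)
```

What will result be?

Step 1: a = 20, b = 6, c = 9.
Step 2: h() computes a * b + c = 20 * 6 + 9 = 129.
Step 3: result = 129

The answer is 129.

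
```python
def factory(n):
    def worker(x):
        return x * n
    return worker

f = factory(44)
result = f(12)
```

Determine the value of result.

Step 1: factory(44) creates a closure capturing n = 44.
Step 2: f(12) computes 12 * 44 = 528.
Step 3: result = 528

The answer is 528.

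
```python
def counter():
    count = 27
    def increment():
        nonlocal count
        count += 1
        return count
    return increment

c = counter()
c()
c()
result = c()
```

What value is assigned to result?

Step 1: counter() creates closure with count = 27.
Step 2: Each c() call increments count via nonlocal. After 3 calls: 27 + 3 = 30.
Step 3: result = 30

The answer is 30.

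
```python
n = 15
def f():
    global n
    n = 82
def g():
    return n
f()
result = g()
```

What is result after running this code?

Step 1: n = 15.
Step 2: f() sets global n = 82.
Step 3: g() reads global n = 82. result = 82

The answer is 82.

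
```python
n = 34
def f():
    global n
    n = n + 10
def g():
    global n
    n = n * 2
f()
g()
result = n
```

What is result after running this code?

Step 1: n = 34.
Step 2: f() adds 10: n = 34 + 10 = 44.
Step 3: g() doubles: n = 44 * 2 = 88.
Step 4: result = 88

The answer is 88.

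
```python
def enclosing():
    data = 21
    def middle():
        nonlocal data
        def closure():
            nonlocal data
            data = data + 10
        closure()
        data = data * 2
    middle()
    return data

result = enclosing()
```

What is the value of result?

Step 1: data = 21.
Step 2: closure() adds 10: data = 21 + 10 = 31.
Step 3: middle() doubles: data = 31 * 2 = 62.
Step 4: result = 62

The answer is 62.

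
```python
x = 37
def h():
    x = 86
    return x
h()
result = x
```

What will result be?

Step 1: Global x = 37.
Step 2: h() creates local x = 86 (shadow, not modification).
Step 3: After h() returns, global x is unchanged. result = 37

The answer is 37.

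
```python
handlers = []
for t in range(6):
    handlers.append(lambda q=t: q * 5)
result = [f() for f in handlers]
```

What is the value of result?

Step 1: Default arg q=t captures t at each iteration.
Step 2: handlers[k] has q defaulting to k, returns k * 5.
Step 3: result = [0, 5, 10, 15, 20, 25]

The answer is [0, 5, 10, 15, 20, 25].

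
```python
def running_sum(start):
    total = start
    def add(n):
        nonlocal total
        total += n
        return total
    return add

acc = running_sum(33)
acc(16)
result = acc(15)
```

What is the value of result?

Step 1: running_sum(33) creates closure with total = 33.
Step 2: First acc(16): total = 33 + 16 = 49.
Step 3: Second acc(15): total = 49 + 15 = 64. result = 64

The answer is 64.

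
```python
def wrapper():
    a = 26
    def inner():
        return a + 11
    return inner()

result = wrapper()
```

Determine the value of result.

Step 1: wrapper() defines a = 26.
Step 2: inner() reads a = 26 from enclosing scope, returns 26 + 11 = 37.
Step 3: result = 37

The answer is 37.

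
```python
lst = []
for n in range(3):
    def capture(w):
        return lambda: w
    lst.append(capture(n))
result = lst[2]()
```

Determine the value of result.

Step 1: capture(n) creates a new scope capturing w = n at call time.
Step 2: lst[2] = capture(2), so its lambda captures w = 2.
Step 3: result = 2 (closure factory fixes late binding)

The answer is 2.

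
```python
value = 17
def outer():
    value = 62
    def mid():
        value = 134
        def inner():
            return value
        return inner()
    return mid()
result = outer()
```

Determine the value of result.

Step 1: Three levels of shadowing: global 17, outer 62, mid 134.
Step 2: inner() finds value = 134 in enclosing mid() scope.
Step 3: result = 134

The answer is 134.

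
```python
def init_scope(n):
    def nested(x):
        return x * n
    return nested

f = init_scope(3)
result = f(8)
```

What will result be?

Step 1: init_scope(3) creates a closure capturing n = 3.
Step 2: f(8) computes 8 * 3 = 24.
Step 3: result = 24

The answer is 24.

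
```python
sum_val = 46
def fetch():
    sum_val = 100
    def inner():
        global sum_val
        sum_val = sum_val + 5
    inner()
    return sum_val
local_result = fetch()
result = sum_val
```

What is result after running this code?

Step 1: Global sum_val = 46. fetch() creates local sum_val = 100.
Step 2: inner() declares global sum_val and adds 5: global sum_val = 46 + 5 = 51.
Step 3: fetch() returns its local sum_val = 100 (unaffected by inner).
Step 4: result = global sum_val = 51

The answer is 51.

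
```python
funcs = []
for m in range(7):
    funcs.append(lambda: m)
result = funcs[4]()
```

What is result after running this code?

Step 1: The loop creates 7 lambdas, all referencing the same variable m.
Step 2: After the loop, m = 6 (final value).
Step 3: funcs[4]() looks up m at call time and finds 6. This is the late binding gotcha. result = 6

The answer is 6.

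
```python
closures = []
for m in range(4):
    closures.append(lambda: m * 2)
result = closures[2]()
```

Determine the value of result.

Step 1: All lambdas reference the same variable m (late binding).
Step 2: After the loop, m = 3. Every lambda returns m * 2.
Step 3: closures[2]() = 3 * 2 = 6

The answer is 6.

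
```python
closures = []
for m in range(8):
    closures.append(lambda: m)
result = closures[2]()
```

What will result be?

Step 1: The loop creates 8 lambdas, all referencing the same variable m.
Step 2: After the loop, m = 7 (final value).
Step 3: closures[2]() looks up m at call time and finds 7. This is the late binding gotcha. result = 7

The answer is 7.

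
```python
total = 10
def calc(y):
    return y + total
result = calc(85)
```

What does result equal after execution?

Step 1: total = 10 is defined globally.
Step 2: calc(85) uses parameter y = 85 and looks up total from global scope = 10.
Step 3: result = 85 + 10 = 95

The answer is 95.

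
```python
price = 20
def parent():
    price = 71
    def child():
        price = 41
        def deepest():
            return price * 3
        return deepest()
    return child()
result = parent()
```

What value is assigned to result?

Step 1: deepest() looks up price through LEGB: not local, finds price = 41 in enclosing child().
Step 2: Returns 41 * 3 = 123.
Step 3: result = 123

The answer is 123.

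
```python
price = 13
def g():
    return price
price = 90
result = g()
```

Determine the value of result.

Step 1: price is first set to 13, then reassigned to 90.
Step 2: g() is called after the reassignment, so it looks up the current global price = 90.
Step 3: result = 90

The answer is 90.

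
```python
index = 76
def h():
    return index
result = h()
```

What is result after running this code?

Step 1: index = 76 is defined in the global scope.
Step 2: h() looks up index. No local index exists, so Python checks the global scope via LEGB rule and finds index = 76.
Step 3: result = 76

The answer is 76.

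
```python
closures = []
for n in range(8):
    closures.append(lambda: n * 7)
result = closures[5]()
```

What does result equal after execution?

Step 1: All lambdas reference the same variable n (late binding).
Step 2: After the loop, n = 7. Every lambda returns n * 7.
Step 3: closures[5]() = 7 * 7 = 49

The answer is 49.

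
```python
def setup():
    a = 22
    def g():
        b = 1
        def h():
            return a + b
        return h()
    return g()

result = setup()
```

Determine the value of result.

Step 1: setup() defines a = 22. g() defines b = 1.
Step 2: h() accesses both from enclosing scopes: a = 22, b = 1.
Step 3: result = 22 + 1 = 23

The answer is 23.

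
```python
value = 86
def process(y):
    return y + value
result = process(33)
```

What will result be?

Step 1: value = 86 is defined globally.
Step 2: process(33) uses parameter y = 33 and looks up value from global scope = 86.
Step 3: result = 33 + 86 = 119

The answer is 119.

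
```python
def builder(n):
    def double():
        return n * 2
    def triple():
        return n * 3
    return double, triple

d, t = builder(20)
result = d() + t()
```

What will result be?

Step 1: Both closures capture the same n = 20.
Step 2: d() = 20 * 2 = 40, t() = 20 * 3 = 60.
Step 3: result = 40 + 60 = 100

The answer is 100.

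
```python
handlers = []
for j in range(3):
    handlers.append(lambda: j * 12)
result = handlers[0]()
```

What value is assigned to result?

Step 1: All lambdas reference the same variable j (late binding).
Step 2: After the loop, j = 2. Every lambda returns j * 12.
Step 3: handlers[0]() = 2 * 12 = 24

The answer is 24.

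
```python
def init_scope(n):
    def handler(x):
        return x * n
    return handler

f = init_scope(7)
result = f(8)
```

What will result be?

Step 1: init_scope(7) creates a closure capturing n = 7.
Step 2: f(8) computes 8 * 7 = 56.
Step 3: result = 56

The answer is 56.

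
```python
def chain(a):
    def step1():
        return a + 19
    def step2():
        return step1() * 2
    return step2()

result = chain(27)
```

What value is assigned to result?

Step 1: chain(27) captures a = 27.
Step 2: step2() calls step1() which returns 27 + 19 = 46.
Step 3: step2() returns 46 * 2 = 92

The answer is 92.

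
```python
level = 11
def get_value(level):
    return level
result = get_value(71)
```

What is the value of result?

Step 1: Global level = 11.
Step 2: get_value(71) takes parameter level = 71, which shadows the global.
Step 3: result = 71

The answer is 71.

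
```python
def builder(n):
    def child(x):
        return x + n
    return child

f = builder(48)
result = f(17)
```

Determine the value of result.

Step 1: builder(48) creates a closure that captures n = 48.
Step 2: f(17) calls the closure with x = 17, returning 17 + 48 = 65.
Step 3: result = 65

The answer is 65.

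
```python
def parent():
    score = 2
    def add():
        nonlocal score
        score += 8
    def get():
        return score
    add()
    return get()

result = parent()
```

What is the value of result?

Step 1: score = 2. add() modifies it via nonlocal, get() reads it.
Step 2: add() makes score = 2 + 8 = 10.
Step 3: get() returns 10. result = 10

The answer is 10.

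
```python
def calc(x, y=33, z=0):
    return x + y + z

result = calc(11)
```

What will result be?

Step 1: calc(11) uses defaults y = 33, z = 0.
Step 2: Returns 11 + 33 + 0 = 44.
Step 3: result = 44

The answer is 44.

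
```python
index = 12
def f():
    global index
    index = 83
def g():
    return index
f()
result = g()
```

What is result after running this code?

Step 1: index = 12.
Step 2: f() sets global index = 83.
Step 3: g() reads global index = 83. result = 83

The answer is 83.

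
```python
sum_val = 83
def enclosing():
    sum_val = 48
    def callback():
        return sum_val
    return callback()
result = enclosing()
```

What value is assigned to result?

Step 1: sum_val = 83 globally, but enclosing() defines sum_val = 48 locally.
Step 2: callback() looks up sum_val. Not in local scope, so checks enclosing scope (enclosing) and finds sum_val = 48.
Step 3: result = 48

The answer is 48.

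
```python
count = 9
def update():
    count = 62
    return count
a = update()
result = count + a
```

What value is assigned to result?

Step 1: Global count = 9. update() returns local count = 62.
Step 2: a = 62. Global count still = 9.
Step 3: result = 9 + 62 = 71

The answer is 71.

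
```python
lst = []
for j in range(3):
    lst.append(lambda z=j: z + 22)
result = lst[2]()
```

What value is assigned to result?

Step 1: Default argument z=j captures j's value at definition time.
Step 2: lst[2] was defined when j = 2, so z defaults to 2.
Step 3: result = 2 + 22 = 24 (default arg fixes the late binding issue)

The answer is 24.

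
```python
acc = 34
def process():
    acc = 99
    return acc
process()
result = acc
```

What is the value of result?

Step 1: acc = 34 globally.
Step 2: process() creates a LOCAL acc = 99 (no global keyword!).
Step 3: The global acc is unchanged. result = 34

The answer is 34.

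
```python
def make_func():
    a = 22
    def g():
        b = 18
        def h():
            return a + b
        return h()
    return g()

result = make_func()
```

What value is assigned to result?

Step 1: make_func() defines a = 22. g() defines b = 18.
Step 2: h() accesses both from enclosing scopes: a = 22, b = 18.
Step 3: result = 22 + 18 = 40

The answer is 40.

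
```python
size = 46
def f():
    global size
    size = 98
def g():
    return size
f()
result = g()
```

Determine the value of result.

Step 1: size = 46.
Step 2: f() sets global size = 98.
Step 3: g() reads global size = 98. result = 98

The answer is 98.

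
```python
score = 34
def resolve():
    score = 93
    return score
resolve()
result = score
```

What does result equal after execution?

Step 1: score = 34 globally.
Step 2: resolve() creates a LOCAL score = 93 (no global keyword!).
Step 3: The global score is unchanged. result = 34

The answer is 34.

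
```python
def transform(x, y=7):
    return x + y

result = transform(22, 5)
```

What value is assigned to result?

Step 1: transform(22, 5) overrides default y with 5.
Step 2: Returns 22 + 5 = 27.
Step 3: result = 27

The answer is 27.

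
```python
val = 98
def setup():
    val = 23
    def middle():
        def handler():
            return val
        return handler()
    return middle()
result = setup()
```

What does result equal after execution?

Step 1: setup() defines val = 23. middle() and handler() have no local val.
Step 2: handler() checks local (none), enclosing middle() (none), enclosing setup() and finds val = 23.
Step 3: result = 23

The answer is 23.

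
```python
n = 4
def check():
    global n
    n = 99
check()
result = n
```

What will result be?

Step 1: n = 4 globally.
Step 2: check() declares global n and sets it to 99.
Step 3: After check(), global n = 99. result = 99

The answer is 99.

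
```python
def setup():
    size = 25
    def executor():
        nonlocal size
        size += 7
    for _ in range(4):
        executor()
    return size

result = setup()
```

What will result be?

Step 1: size = 25.
Step 2: executor() is called 4 times in a loop, each adding 7 via nonlocal.
Step 3: size = 25 + 7 * 4 = 53

The answer is 53.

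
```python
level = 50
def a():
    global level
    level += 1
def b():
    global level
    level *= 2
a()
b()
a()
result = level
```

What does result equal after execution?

Step 1: level = 50.
Step 2: a(): level = 50 + 1 = 51.
Step 3: b(): level = 51 * 2 = 102.
Step 4: a(): level = 102 + 1 = 103

The answer is 103.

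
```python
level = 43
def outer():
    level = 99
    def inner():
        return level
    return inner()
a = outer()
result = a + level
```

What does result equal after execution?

Step 1: outer() has local level = 99. inner() reads from enclosing.
Step 2: outer() returns 99. Global level = 43 unchanged.
Step 3: result = 99 + 43 = 142

The answer is 142.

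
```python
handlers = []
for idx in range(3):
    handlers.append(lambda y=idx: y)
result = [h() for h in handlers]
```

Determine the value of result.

Step 1: Default arg y=idx captures idx at each iteration.
Step 2: Each lambda has its own default: 0, 1, ..., 2.
Step 3: result = [0, 1, 2]

The answer is [0, 1, 2].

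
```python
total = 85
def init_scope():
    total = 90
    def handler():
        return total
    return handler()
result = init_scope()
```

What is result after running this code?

Step 1: total = 85 globally, but init_scope() defines total = 90 locally.
Step 2: handler() looks up total. Not in local scope, so checks enclosing scope (init_scope) and finds total = 90.
Step 3: result = 90

The answer is 90.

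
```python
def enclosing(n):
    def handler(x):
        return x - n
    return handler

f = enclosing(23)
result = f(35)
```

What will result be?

Step 1: enclosing(23) creates a closure capturing n = 23.
Step 2: f(35) computes 35 - 23 = 12.
Step 3: result = 12

The answer is 12.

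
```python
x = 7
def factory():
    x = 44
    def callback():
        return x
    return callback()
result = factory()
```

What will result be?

Step 1: x = 7 globally, but factory() defines x = 44 locally.
Step 2: callback() looks up x. Not in local scope, so checks enclosing scope (factory) and finds x = 44.
Step 3: result = 44

The answer is 44.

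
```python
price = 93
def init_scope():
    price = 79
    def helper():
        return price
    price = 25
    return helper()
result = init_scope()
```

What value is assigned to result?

Step 1: init_scope() sets price = 79, then later price = 25.
Step 2: helper() is called after price is reassigned to 25. Closures capture variables by reference, not by value.
Step 3: result = 25

The answer is 25.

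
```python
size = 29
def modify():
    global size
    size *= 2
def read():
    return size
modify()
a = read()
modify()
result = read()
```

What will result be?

Step 1: size = 29.
Step 2: First modify(): size = 29 * 2 = 58.
Step 3: Second modify(): size = 58 * 2 = 116.
Step 4: read() returns 116

The answer is 116.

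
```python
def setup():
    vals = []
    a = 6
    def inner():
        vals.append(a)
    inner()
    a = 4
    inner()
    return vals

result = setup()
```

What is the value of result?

Step 1: a = 6. inner() appends current a to vals.
Step 2: First inner(): appends 6. Then a = 4.
Step 3: Second inner(): appends 4 (closure sees updated a). result = [6, 4]

The answer is [6, 4].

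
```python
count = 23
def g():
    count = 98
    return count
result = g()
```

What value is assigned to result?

Step 1: Global count = 23.
Step 2: g() creates local count = 98, shadowing the global.
Step 3: Returns local count = 98. result = 98

The answer is 98.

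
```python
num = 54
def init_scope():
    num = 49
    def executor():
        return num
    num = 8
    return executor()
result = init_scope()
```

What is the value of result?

Step 1: init_scope() sets num = 49, then later num = 8.
Step 2: executor() is called after num is reassigned to 8. Closures capture variables by reference, not by value.
Step 3: result = 8

The answer is 8.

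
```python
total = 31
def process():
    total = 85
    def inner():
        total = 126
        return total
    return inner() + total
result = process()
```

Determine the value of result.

Step 1: process() has local total = 85. inner() has local total = 126.
Step 2: inner() returns its local total = 126.
Step 3: process() returns 126 + its own total (85) = 211

The answer is 211.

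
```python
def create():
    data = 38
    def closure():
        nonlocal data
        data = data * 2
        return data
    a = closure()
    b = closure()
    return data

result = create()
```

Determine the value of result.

Step 1: data starts at 38.
Step 2: First closure(): data = 38 * 2 = 76.
Step 3: Second closure(): data = 76 * 2 = 152.
Step 4: result = 152

The answer is 152.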